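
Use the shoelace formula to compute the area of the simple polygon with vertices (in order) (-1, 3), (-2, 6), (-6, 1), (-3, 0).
Area = 14

Shoelace formula: Area = (1/2) |Σ_i (x_i · y_{i+1} − x_{i+1} · y_i)| (indices mod n). Compute each cross term:
  (-1)(6) − (-2)(3) = 0
  (-2)(1) − (-6)(6) = 34
  (-6)(0) − (-3)(1) = 3
  (-3)(3) − (-1)(0) = -9
Sum = 28, so (signed) Area = 28/2 = 14, |Area| = 14.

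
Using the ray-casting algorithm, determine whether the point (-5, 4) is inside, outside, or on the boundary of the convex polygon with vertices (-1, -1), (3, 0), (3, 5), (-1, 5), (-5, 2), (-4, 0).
The point (-5, 4) lies strictly outside the polygon

Cast a horizontal ray to the right from the query point and count how many polygon edges it crosses (each edge strictly once or zero times, handled with the usual half-open convention). 
Parity of crossings → even ⇒ outside.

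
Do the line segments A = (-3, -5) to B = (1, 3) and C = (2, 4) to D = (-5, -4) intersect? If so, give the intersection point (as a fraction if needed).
Yes; intersection at (5/6, 8/3) (t = 23/24 on AB, s = 1/6 on CD)

Parametrize AB as A + t(B − A) = (-3 + 4 t, -5 + 8 t) and CD as C + s(D − C) = (2 + -7 s, 4 + -8 s). Solve the linear system for (t, s). Determinant = -24 ≠ 0, so a unique intersection of the containing lines exists. Solution: t = 23/24, s = 1/6 — both in [0, 1], so the segments cross. Intersection point: (5/6, 8/3).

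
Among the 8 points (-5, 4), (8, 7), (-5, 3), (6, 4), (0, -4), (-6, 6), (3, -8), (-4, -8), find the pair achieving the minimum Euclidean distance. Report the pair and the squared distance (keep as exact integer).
Pair = ((-5, 4), (-5, 3)); squared distance = 1

Compute all C(8, 2) = 28 pairwise squared distances (x_i − x_j)² + (y_i − y_j)². The minimum is 1, attained by the pair ((-5, 4), (-5, 3)).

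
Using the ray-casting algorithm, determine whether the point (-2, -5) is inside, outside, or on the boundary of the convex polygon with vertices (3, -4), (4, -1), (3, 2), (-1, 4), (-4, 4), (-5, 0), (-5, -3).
The point (-2, -5) lies strictly outside the polygon

Cast a horizontal ray to the right from the query point and count how many polygon edges it crosses (each edge strictly once or zero times, handled with the usual half-open convention). 
Parity of crossings → even ⇒ outside.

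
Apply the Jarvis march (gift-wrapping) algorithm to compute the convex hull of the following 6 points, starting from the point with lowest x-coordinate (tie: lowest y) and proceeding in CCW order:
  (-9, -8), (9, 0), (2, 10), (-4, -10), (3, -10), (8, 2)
Hull (CCW) = [(-9, -8), (-4, -10), (3, -10), (9, 0), (8, 2), (2, 10)]

Jarvis march: at each step, from the current hull vertex p, select the next vertex q as the point such that every other point lies strictly to the left of (or on) the directed line p → q. (Equivalently: for every other point r, the cross product (q − p) × (r − p) ≥ 0.)
Starting point (lowest x, tie lowest y): (-9, -8). Wrap until returning to start. Resulting hull: (-9, -8), (-4, -10), (3, -10), (9, 0), (8, 2), (2, 10).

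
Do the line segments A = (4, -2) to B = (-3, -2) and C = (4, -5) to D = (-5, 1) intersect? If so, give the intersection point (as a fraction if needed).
Yes; intersection at (-1/2, -2) (t = 9/14 on AB, s = 1/2 on CD)

Parametrize AB as A + t(B − A) = (4 + -7 t, -2 + 0 t) and CD as C + s(D − C) = (4 + -9 s, -5 + 6 s). Solve the linear system for (t, s). Determinant = 42 ≠ 0, so a unique intersection of the containing lines exists. Solution: t = 9/14, s = 1/2 — both in [0, 1], so the segments cross. Intersection point: (-1/2, -2).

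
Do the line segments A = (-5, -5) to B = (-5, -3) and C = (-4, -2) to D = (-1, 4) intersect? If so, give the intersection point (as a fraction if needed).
No (intersection of containing lines falls outside at least one segment)

Parametrize and solve: t = 1/2, s = -1/3. At least one of these is outside [0, 1], so the segments do not intersect.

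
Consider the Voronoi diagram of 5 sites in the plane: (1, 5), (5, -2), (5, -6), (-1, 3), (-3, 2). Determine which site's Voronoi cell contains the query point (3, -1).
Nearest site = (5, -2)

The Voronoi cell of site s contains exactly those query points closer to s than to any other site. Compute squared distances from q = (3, -1) to each site:
  (5 − 3)² + (-2 − -1)² = 5
  (5 − 3)² + (-6 − -1)² = 29
  (-1 − 3)² + (3 − -1)² = 32
  (1 − 3)² + (5 − -1)² = 40
  (-3 − 3)² + (2 − -1)² = 45
Minimum is attained by (5, -2), so q lies in its Voronoi cell.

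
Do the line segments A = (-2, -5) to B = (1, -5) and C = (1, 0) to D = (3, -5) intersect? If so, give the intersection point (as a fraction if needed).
No (intersection of containing lines falls outside at least one segment)

Parametrize and solve: t = 5/3, s = 1. At least one of these is outside [0, 1], so the segments do not intersect.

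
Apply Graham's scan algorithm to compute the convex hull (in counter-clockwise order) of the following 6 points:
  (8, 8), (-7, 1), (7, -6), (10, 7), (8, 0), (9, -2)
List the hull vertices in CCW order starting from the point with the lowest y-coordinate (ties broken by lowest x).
Hull (CCW) = [(7, -6), (9, -2), (10, 7), (8, 8), (-7, 1)]

Graham scan procedure:
  1. Find the pivot p₀ = point with lowest y (tie → lowest x): (7, -6).
  2. Sort the remaining points by polar angle around p₀.
  3. Walk through sorted points, maintaining a stack; pop the top while the last three entries make a non-left turn (cross product ≤ 0).
  4. Final stack is the convex hull in CCW order: (7, -6), (9, -2), (10, 7), (8, 8), (-7, 1).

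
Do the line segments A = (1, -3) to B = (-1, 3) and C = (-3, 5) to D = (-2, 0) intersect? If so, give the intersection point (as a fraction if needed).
No (intersection of containing lines falls outside at least one segment)

Parametrize and solve: t = 3, s = -2. At least one of these is outside [0, 1], so the segments do not intersect.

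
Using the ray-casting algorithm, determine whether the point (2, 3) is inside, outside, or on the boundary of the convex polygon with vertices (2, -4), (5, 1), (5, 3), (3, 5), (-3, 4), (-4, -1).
The point (2, 3) lies strictly inside the polygon

Cast a horizontal ray to the right from the query point and count how many polygon edges it crosses (each edge strictly once or zero times, handled with the usual half-open convention). 
Parity of crossings → odd ⇒ inside.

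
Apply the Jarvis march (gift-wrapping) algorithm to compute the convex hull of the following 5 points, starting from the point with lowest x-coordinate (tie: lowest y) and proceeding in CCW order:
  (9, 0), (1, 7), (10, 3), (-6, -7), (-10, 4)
Hull (CCW) = [(-10, 4), (-6, -7), (9, 0), (10, 3), (1, 7)]

Jarvis march: at each step, from the current hull vertex p, select the next vertex q as the point such that every other point lies strictly to the left of (or on) the directed line p → q. (Equivalently: for every other point r, the cross product (q − p) × (r − p) ≥ 0.)
Starting point (lowest x, tie lowest y): (-10, 4). Wrap until returning to start. Resulting hull: (-10, 4), (-6, -7), (9, 0), (10, 3), (1, 7).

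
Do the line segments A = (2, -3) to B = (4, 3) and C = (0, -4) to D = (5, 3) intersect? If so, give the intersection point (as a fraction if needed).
Yes; intersection at (25/8, 3/8) (t = 9/16 on AB, s = 5/8 on CD)

Parametrize AB as A + t(B − A) = (2 + 2 t, -3 + 6 t) and CD as C + s(D − C) = (0 + 5 s, -4 + 7 s). Solve the linear system for (t, s). Determinant = 16 ≠ 0, so a unique intersection of the containing lines exists. Solution: t = 9/16, s = 5/8 — both in [0, 1], so the segments cross. Intersection point: (25/8, 3/8).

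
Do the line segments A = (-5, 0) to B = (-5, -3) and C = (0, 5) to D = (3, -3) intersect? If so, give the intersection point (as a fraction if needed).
No (intersection of containing lines falls outside at least one segment)

Parametrize and solve: t = -55/9, s = -5/3. At least one of these is outside [0, 1], so the segments do not intersect.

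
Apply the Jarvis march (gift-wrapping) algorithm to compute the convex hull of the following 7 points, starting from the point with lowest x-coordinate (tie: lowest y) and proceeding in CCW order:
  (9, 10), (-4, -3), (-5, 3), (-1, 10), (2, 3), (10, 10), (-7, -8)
Hull (CCW) = [(-7, -8), (10, 10), (-1, 10), (-5, 3)]

Jarvis march: at each step, from the current hull vertex p, select the next vertex q as the point such that every other point lies strictly to the left of (or on) the directed line p → q. (Equivalently: for every other point r, the cross product (q − p) × (r − p) ≥ 0.)
Starting point (lowest x, tie lowest y): (-7, -8). Wrap until returning to start. Resulting hull: (-7, -8), (10, 10), (-1, 10), (-5, 3).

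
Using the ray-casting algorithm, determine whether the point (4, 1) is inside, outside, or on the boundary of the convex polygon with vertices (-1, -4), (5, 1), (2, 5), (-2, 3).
The point (4, 1) lies strictly inside the polygon

Cast a horizontal ray to the right from the query point and count how many polygon edges it crosses (each edge strictly once or zero times, handled with the usual half-open convention). 
Parity of crossings → odd ⇒ inside.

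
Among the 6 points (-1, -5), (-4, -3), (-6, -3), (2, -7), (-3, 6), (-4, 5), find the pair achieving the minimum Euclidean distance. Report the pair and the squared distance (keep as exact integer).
Pair = ((-3, 6), (-4, 5)); squared distance = 2

Compute all C(6, 2) = 15 pairwise squared distances (x_i − x_j)² + (y_i − y_j)². The minimum is 2, attained by the pair ((-3, 6), (-4, 5)).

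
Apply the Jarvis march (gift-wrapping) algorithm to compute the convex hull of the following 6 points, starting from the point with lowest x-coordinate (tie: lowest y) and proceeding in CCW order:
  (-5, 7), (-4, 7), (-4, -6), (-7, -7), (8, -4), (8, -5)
Hull (CCW) = [(-7, -7), (8, -5), (8, -4), (-4, 7), (-5, 7)]

Jarvis march: at each step, from the current hull vertex p, select the next vertex q as the point such that every other point lies strictly to the left of (or on) the directed line p → q. (Equivalently: for every other point r, the cross product (q − p) × (r − p) ≥ 0.)
Starting point (lowest x, tie lowest y): (-7, -7). Wrap until returning to start. Resulting hull: (-7, -7), (8, -5), (8, -4), (-4, 7), (-5, 7).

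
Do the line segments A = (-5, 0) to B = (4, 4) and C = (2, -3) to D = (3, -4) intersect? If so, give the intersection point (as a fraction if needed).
No (intersection of containing lines falls outside at least one segment)

Parametrize and solve: t = 4/13, s = -55/13. At least one of these is outside [0, 1], so the segments do not intersect.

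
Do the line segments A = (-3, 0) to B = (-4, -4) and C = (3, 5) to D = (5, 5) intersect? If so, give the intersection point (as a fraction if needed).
No (intersection of containing lines falls outside at least one segment)

Parametrize and solve: t = -5/4, s = -19/8. At least one of these is outside [0, 1], so the segments do not intersect.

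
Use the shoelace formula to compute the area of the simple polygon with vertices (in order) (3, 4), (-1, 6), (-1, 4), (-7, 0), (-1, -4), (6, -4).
Area = 72

Shoelace formula: Area = (1/2) |Σ_i (x_i · y_{i+1} − x_{i+1} · y_i)| (indices mod n). Compute each cross term:
  (3)(6) − (-1)(4) = 22
  (-1)(4) − (-1)(6) = 2
  (-1)(0) − (-7)(4) = 28
  (-7)(-4) − (-1)(0) = 28
  (-1)(-4) − (6)(-4) = 28
  (6)(4) − (3)(-4) = 36
Sum = 144, so (signed) Area = 144/2 = 72, |Area| = 72.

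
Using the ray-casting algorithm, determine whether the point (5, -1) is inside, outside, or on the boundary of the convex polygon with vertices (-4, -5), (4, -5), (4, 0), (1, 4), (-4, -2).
The point (5, -1) lies strictly outside the polygon

Cast a horizontal ray to the right from the query point and count how many polygon edges it crosses (each edge strictly once or zero times, handled with the usual half-open convention). 
Parity of crossings → even ⇒ outside.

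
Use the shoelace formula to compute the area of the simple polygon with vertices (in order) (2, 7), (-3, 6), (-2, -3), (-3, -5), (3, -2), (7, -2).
Area = 137/2

Shoelace formula: Area = (1/2) |Σ_i (x_i · y_{i+1} − x_{i+1} · y_i)| (indices mod n). Compute each cross term:
  (2)(6) − (-3)(7) = 33
  (-3)(-3) − (-2)(6) = 21
  (-2)(-5) − (-3)(-3) = 1
  (-3)(-2) − (3)(-5) = 21
  (3)(-2) − (7)(-2) = 8
  (7)(7) − (2)(-2) = 53
Sum = 137, so (signed) Area = 137/2 = 137/2, |Area| = 137/2.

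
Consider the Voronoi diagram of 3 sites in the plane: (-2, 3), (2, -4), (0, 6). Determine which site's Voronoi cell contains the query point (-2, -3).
Nearest site = (2, -4)

The Voronoi cell of site s contains exactly those query points closer to s than to any other site. Compute squared distances from q = (-2, -3) to each site:
  (2 − -2)² + (-4 − -3)² = 17
  (-2 − -2)² + (3 − -3)² = 36
  (0 − -2)² + (6 − -3)² = 85
Minimum is attained by (2, -4), so q lies in its Voronoi cell.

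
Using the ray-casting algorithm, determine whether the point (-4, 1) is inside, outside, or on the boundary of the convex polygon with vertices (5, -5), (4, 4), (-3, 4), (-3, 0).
The point (-4, 1) lies strictly outside the polygon

Cast a horizontal ray to the right from the query point and count how many polygon edges it crosses (each edge strictly once or zero times, handled with the usual half-open convention). 
Parity of crossings → even ⇒ outside.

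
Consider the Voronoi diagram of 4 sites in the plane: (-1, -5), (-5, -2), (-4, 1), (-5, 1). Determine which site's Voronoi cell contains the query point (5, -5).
Nearest site = (-1, -5)

The Voronoi cell of site s contains exactly those query points closer to s than to any other site. Compute squared distances from q = (5, -5) to each site:
  (-1 − 5)² + (-5 − -5)² = 36
  (-5 − 5)² + (-2 − -5)² = 109
  (-4 − 5)² + (1 − -5)² = 117
  (-5 − 5)² + (1 − -5)² = 136
Minimum is attained by (-1, -5), so q lies in its Voronoi cell.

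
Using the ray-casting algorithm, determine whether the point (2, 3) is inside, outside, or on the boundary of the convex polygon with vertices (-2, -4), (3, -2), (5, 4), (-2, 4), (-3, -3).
The point (2, 3) lies strictly inside the polygon

Cast a horizontal ray to the right from the query point and count how many polygon edges it crosses (each edge strictly once or zero times, handled with the usual half-open convention). 
Parity of crossings → odd ⇒ inside.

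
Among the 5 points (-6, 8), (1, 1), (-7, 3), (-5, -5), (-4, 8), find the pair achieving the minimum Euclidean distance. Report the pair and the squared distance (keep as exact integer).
Pair = ((-6, 8), (-4, 8)); squared distance = 4

Compute all C(5, 2) = 10 pairwise squared distances (x_i − x_j)² + (y_i − y_j)². The minimum is 4, attained by the pair ((-6, 8), (-4, 8)).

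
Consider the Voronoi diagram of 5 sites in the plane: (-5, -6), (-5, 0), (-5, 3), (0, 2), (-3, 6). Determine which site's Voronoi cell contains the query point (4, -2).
Nearest site = (0, 2)

The Voronoi cell of site s contains exactly those query points closer to s than to any other site. Compute squared distances from q = (4, -2) to each site:
  (0 − 4)² + (2 − -2)² = 32
  (-5 − 4)² + (0 − -2)² = 85
  (-5 − 4)² + (-6 − -2)² = 97
  (-5 − 4)² + (3 − -2)² = 106
  (-3 − 4)² + (6 − -2)² = 113
Minimum is attained by (0, 2), so q lies in its Voronoi cell.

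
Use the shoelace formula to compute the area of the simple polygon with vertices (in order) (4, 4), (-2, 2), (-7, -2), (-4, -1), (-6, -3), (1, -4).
Area = 43

Shoelace formula: Area = (1/2) |Σ_i (x_i · y_{i+1} − x_{i+1} · y_i)| (indices mod n). Compute each cross term:
  (4)(2) − (-2)(4) = 16
  (-2)(-2) − (-7)(2) = 18
  (-7)(-1) − (-4)(-2) = -1
  (-4)(-3) − (-6)(-1) = 6
  (-6)(-4) − (1)(-3) = 27
  (1)(4) − (4)(-4) = 20
Sum = 86, so (signed) Area = 86/2 = 43, |Area| = 43.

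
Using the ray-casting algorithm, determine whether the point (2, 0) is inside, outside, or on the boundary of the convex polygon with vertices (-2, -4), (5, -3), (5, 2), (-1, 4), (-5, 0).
The point (2, 0) lies strictly inside the polygon

Cast a horizontal ray to the right from the query point and count how many polygon edges it crosses (each edge strictly once or zero times, handled with the usual half-open convention). 
Parity of crossings → odd ⇒ inside.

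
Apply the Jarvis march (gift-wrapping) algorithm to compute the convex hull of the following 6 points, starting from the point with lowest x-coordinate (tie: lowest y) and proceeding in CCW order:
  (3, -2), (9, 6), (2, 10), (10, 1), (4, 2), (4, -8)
Hull (CCW) = [(2, 10), (3, -2), (4, -8), (10, 1), (9, 6)]

Jarvis march: at each step, from the current hull vertex p, select the next vertex q as the point such that every other point lies strictly to the left of (or on) the directed line p → q. (Equivalently: for every other point r, the cross product (q − p) × (r − p) ≥ 0.)
Starting point (lowest x, tie lowest y): (2, 10). Wrap until returning to start. Resulting hull: (2, 10), (3, -2), (4, -8), (10, 1), (9, 6).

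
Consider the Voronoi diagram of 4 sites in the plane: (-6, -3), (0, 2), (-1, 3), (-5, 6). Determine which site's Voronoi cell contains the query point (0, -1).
Nearest site = (0, 2)

The Voronoi cell of site s contains exactly those query points closer to s than to any other site. Compute squared distances from q = (0, -1) to each site:
  (0 − 0)² + (2 − -1)² = 9
  (-1 − 0)² + (3 − -1)² = 17
  (-6 − 0)² + (-3 − -1)² = 40
  (-5 − 0)² + (6 − -1)² = 74
Minimum is attained by (0, 2), so q lies in its Voronoi cell.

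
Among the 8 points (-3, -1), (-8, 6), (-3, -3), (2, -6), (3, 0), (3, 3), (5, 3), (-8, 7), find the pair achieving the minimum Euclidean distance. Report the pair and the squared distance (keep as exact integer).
Pair = ((-8, 6), (-8, 7)); squared distance = 1

Compute all C(8, 2) = 28 pairwise squared distances (x_i − x_j)² + (y_i − y_j)². The minimum is 1, attained by the pair ((-8, 6), (-8, 7)).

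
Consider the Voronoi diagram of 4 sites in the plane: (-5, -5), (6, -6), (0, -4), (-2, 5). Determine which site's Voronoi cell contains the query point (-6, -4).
Nearest site = (-5, -5)

The Voronoi cell of site s contains exactly those query points closer to s than to any other site. Compute squared distances from q = (-6, -4) to each site:
  (-5 − -6)² + (-5 − -4)² = 2
  (0 − -6)² + (-4 − -4)² = 36
  (-2 − -6)² + (5 − -4)² = 97
  (6 − -6)² + (-6 − -4)² = 148
Minimum is attained by (-5, -5), so q lies in its Voronoi cell.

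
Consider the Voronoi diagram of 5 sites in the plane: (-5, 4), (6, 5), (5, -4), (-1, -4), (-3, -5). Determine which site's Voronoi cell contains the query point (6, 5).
Nearest site = (6, 5)

The Voronoi cell of site s contains exactly those query points closer to s than to any other site. Compute squared distances from q = (6, 5) to each site:
  (6 − 6)² + (5 − 5)² = 0
  (5 − 6)² + (-4 − 5)² = 82
  (-5 − 6)² + (4 − 5)² = 122
  (-1 − 6)² + (-4 − 5)² = 130
  (-3 − 6)² + (-5 − 5)² = 181
Minimum is attained by (6, 5), so q lies in its Voronoi cell.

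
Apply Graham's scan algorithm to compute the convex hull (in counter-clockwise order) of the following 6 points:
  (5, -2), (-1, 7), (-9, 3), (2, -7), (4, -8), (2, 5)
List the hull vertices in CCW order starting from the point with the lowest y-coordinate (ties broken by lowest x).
Hull (CCW) = [(4, -8), (5, -2), (2, 5), (-1, 7), (-9, 3), (2, -7)]

Graham scan procedure:
  1. Find the pivot p₀ = point with lowest y (tie → lowest x): (4, -8).
  2. Sort the remaining points by polar angle around p₀.
  3. Walk through sorted points, maintaining a stack; pop the top while the last three entries make a non-left turn (cross product ≤ 0).
  4. Final stack is the convex hull in CCW order: (4, -8), (5, -2), (2, 5), (-1, 7), (-9, 3), (2, -7).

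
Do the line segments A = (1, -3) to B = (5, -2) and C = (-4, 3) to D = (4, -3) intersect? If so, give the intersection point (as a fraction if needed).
Yes; intersection at (13/4, -39/16) (t = 9/16 on AB, s = 29/32 on CD)

Parametrize AB as A + t(B − A) = (1 + 4 t, -3 + 1 t) and CD as C + s(D − C) = (-4 + 8 s, 3 + -6 s). Solve the linear system for (t, s). Determinant = 32 ≠ 0, so a unique intersection of the containing lines exists. Solution: t = 9/16, s = 29/32 — both in [0, 1], so the segments cross. Intersection point: (13/4, -39/16).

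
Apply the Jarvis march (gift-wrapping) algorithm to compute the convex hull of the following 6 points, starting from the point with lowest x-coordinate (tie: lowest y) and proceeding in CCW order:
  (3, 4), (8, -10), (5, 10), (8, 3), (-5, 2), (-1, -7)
Hull (CCW) = [(-5, 2), (-1, -7), (8, -10), (8, 3), (5, 10)]

Jarvis march: at each step, from the current hull vertex p, select the next vertex q as the point such that every other point lies strictly to the left of (or on) the directed line p → q. (Equivalently: for every other point r, the cross product (q − p) × (r − p) ≥ 0.)
Starting point (lowest x, tie lowest y): (-5, 2). Wrap until returning to start. Resulting hull: (-5, 2), (-1, -7), (8, -10), (8, 3), (5, 10).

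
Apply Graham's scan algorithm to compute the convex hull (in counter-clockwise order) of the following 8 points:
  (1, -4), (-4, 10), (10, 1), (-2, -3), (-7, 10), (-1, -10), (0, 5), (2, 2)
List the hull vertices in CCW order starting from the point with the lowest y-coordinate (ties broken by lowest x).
Hull (CCW) = [(-1, -10), (10, 1), (-4, 10), (-7, 10)]

Graham scan procedure:
  1. Find the pivot p₀ = point with lowest y (tie → lowest x): (-1, -10).
  2. Sort the remaining points by polar angle around p₀.
  3. Walk through sorted points, maintaining a stack; pop the top while the last three entries make a non-left turn (cross product ≤ 0).
  4. Final stack is the convex hull in CCW order: (-1, -10), (10, 1), (-4, 10), (-7, 10).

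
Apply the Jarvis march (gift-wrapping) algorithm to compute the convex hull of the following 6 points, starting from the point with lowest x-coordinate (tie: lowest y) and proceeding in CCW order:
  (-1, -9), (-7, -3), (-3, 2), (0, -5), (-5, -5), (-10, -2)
Hull (CCW) = [(-10, -2), (-1, -9), (0, -5), (-3, 2)]

Jarvis march: at each step, from the current hull vertex p, select the next vertex q as the point such that every other point lies strictly to the left of (or on) the directed line p → q. (Equivalently: for every other point r, the cross product (q − p) × (r − p) ≥ 0.)
Starting point (lowest x, tie lowest y): (-10, -2). Wrap until returning to start. Resulting hull: (-10, -2), (-1, -9), (0, -5), (-3, 2).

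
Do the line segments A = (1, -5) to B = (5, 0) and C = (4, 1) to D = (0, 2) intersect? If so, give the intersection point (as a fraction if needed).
No (intersection of containing lines falls outside at least one segment)

Parametrize and solve: t = 9/8, s = -3/8. At least one of these is outside [0, 1], so the segments do not intersect.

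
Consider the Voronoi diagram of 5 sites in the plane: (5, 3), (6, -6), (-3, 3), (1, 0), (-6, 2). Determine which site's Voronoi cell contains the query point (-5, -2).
Nearest site = (-6, 2)

The Voronoi cell of site s contains exactly those query points closer to s than to any other site. Compute squared distances from q = (-5, -2) to each site:
  (-6 − -5)² + (2 − -2)² = 17
  (-3 − -5)² + (3 − -2)² = 29
  (1 − -5)² + (0 − -2)² = 40
  (5 − -5)² + (3 − -2)² = 125
  (6 − -5)² + (-6 − -2)² = 137
Minimum is attained by (-6, 2), so q lies in its Voronoi cell.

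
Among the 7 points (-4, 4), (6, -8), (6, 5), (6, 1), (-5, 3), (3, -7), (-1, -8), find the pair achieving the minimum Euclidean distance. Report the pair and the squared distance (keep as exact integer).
Pair = ((-4, 4), (-5, 3)); squared distance = 2

Compute all C(7, 2) = 21 pairwise squared distances (x_i − x_j)² + (y_i − y_j)². The minimum is 2, attained by the pair ((-4, 4), (-5, 3)).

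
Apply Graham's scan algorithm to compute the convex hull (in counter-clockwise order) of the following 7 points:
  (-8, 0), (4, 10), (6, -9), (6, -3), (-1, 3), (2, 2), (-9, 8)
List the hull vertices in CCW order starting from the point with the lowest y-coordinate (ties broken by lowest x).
Hull (CCW) = [(6, -9), (6, -3), (4, 10), (-9, 8), (-8, 0)]

Graham scan procedure:
  1. Find the pivot p₀ = point with lowest y (tie → lowest x): (6, -9).
  2. Sort the remaining points by polar angle around p₀.
  3. Walk through sorted points, maintaining a stack; pop the top while the last three entries make a non-left turn (cross product ≤ 0).
  4. Final stack is the convex hull in CCW order: (6, -9), (6, -3), (4, 10), (-9, 8), (-8, 0).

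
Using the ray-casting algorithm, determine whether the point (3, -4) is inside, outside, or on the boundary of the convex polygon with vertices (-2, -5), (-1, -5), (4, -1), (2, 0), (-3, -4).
The point (3, -4) lies strictly outside the polygon

Cast a horizontal ray to the right from the query point and count how many polygon edges it crosses (each edge strictly once or zero times, handled with the usual half-open convention). 
Parity of crossings → even ⇒ outside.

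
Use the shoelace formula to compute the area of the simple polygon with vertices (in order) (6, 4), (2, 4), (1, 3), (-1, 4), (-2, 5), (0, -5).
Area = 34

Shoelace formula: Area = (1/2) |Σ_i (x_i · y_{i+1} − x_{i+1} · y_i)| (indices mod n). Compute each cross term:
  (6)(4) − (2)(4) = 16
  (2)(3) − (1)(4) = 2
  (1)(4) − (-1)(3) = 7
  (-1)(5) − (-2)(4) = 3
  (-2)(-5) − (0)(5) = 10
  (0)(4) − (6)(-5) = 30
Sum = 68, so (signed) Area = 68/2 = 34, |Area| = 34.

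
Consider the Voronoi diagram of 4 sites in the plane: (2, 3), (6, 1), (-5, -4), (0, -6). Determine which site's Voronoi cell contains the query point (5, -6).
Nearest site = (0, -6)

The Voronoi cell of site s contains exactly those query points closer to s than to any other site. Compute squared distances from q = (5, -6) to each site:
  (0 − 5)² + (-6 − -6)² = 25
  (6 − 5)² + (1 − -6)² = 50
  (2 − 5)² + (3 − -6)² = 90
  (-5 − 5)² + (-4 − -6)² = 104
Minimum is attained by (0, -6), so q lies in its Voronoi cell.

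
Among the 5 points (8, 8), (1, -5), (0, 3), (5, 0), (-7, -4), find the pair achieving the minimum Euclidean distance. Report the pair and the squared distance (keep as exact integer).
Pair = ((0, 3), (5, 0)); squared distance = 34

Compute all C(5, 2) = 10 pairwise squared distances (x_i − x_j)² + (y_i − y_j)². The minimum is 34, attained by the pair ((0, 3), (5, 0)).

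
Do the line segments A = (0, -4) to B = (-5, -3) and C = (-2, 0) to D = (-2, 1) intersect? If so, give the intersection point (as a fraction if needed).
No (intersection of containing lines falls outside at least one segment)

Parametrize and solve: t = 2/5, s = -18/5. At least one of these is outside [0, 1], so the segments do not intersect.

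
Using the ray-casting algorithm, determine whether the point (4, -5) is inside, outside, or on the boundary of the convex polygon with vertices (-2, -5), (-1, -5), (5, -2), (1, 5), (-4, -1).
The point (4, -5) lies strictly outside the polygon

Cast a horizontal ray to the right from the query point and count how many polygon edges it crosses (each edge strictly once or zero times, handled with the usual half-open convention). 
Parity of crossings → even ⇒ outside.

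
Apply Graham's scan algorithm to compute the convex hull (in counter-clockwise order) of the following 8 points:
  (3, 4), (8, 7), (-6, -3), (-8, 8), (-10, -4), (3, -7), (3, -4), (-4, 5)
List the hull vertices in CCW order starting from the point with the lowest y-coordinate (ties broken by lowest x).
Hull (CCW) = [(3, -7), (8, 7), (-8, 8), (-10, -4)]

Graham scan procedure:
  1. Find the pivot p₀ = point with lowest y (tie → lowest x): (3, -7).
  2. Sort the remaining points by polar angle around p₀.
  3. Walk through sorted points, maintaining a stack; pop the top while the last three entries make a non-left turn (cross product ≤ 0).
  4. Final stack is the convex hull in CCW order: (3, -7), (8, 7), (-8, 8), (-10, -4).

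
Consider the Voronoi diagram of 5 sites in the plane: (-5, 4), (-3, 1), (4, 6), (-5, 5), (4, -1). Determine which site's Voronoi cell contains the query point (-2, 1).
Nearest site = (-3, 1)

The Voronoi cell of site s contains exactly those query points closer to s than to any other site. Compute squared distances from q = (-2, 1) to each site:
  (-3 − -2)² + (1 − 1)² = 1
  (-5 − -2)² + (4 − 1)² = 18
  (-5 − -2)² + (5 − 1)² = 25
  (4 − -2)² + (-1 − 1)² = 40
  (4 − -2)² + (6 − 1)² = 61
Minimum is attained by (-3, 1), so q lies in its Voronoi cell.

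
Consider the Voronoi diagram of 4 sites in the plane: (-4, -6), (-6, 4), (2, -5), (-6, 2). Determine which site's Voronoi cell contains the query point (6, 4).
Nearest site = (2, -5)

The Voronoi cell of site s contains exactly those query points closer to s than to any other site. Compute squared distances from q = (6, 4) to each site:
  (2 − 6)² + (-5 − 4)² = 97
  (-6 − 6)² + (4 − 4)² = 144
  (-6 − 6)² + (2 − 4)² = 148
  (-4 − 6)² + (-6 − 4)² = 200
Minimum is attained by (2, -5), so q lies in its Voronoi cell.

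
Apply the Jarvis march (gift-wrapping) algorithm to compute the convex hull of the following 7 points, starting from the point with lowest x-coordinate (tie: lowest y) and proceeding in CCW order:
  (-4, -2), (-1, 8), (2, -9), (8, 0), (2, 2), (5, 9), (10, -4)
Hull (CCW) = [(-4, -2), (2, -9), (10, -4), (5, 9), (-1, 8)]

Jarvis march: at each step, from the current hull vertex p, select the next vertex q as the point such that every other point lies strictly to the left of (or on) the directed line p → q. (Equivalently: for every other point r, the cross product (q − p) × (r − p) ≥ 0.)
Starting point (lowest x, tie lowest y): (-4, -2). Wrap until returning to start. Resulting hull: (-4, -2), (2, -9), (10, -4), (5, 9), (-1, 8).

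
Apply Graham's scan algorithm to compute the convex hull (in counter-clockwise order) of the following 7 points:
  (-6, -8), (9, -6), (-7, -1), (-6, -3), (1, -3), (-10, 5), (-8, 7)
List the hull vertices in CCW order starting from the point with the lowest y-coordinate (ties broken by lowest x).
Hull (CCW) = [(-6, -8), (9, -6), (-8, 7), (-10, 5)]

Graham scan procedure:
  1. Find the pivot p₀ = point with lowest y (tie → lowest x): (-6, -8).
  2. Sort the remaining points by polar angle around p₀.
  3. Walk through sorted points, maintaining a stack; pop the top while the last three entries make a non-left turn (cross product ≤ 0).
  4. Final stack is the convex hull in CCW order: (-6, -8), (9, -6), (-8, 7), (-10, 5).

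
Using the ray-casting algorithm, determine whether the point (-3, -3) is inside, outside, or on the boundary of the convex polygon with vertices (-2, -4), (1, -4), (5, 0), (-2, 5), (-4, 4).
The point (-3, -3) lies strictly outside the polygon

Cast a horizontal ray to the right from the query point and count how many polygon edges it crosses (each edge strictly once or zero times, handled with the usual half-open convention). 
Parity of crossings → even ⇒ outside.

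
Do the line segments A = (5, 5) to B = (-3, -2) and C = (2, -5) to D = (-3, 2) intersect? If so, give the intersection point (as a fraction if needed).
Yes; intersection at (-113/91, -6/13) (t = 71/91 on AB, s = 59/91 on CD)

Parametrize AB as A + t(B − A) = (5 + -8 t, 5 + -7 t) and CD as C + s(D − C) = (2 + -5 s, -5 + 7 s). Solve the linear system for (t, s). Determinant = 91 ≠ 0, so a unique intersection of the containing lines exists. Solution: t = 71/91, s = 59/91 — both in [0, 1], so the segments cross. Intersection point: (-113/91, -6/13).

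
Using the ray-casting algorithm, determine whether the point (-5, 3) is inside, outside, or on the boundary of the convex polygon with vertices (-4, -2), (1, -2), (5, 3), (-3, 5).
The point (-5, 3) lies strictly outside the polygon

Cast a horizontal ray to the right from the query point and count how many polygon edges it crosses (each edge strictly once or zero times, handled with the usual half-open convention). 
Parity of crossings → even ⇒ outside.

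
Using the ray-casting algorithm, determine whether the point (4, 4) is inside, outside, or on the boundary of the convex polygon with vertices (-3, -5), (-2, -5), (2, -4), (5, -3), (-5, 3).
The point (4, 4) lies strictly outside the polygon

Cast a horizontal ray to the right from the query point and count how many polygon edges it crosses (each edge strictly once or zero times, handled with the usual half-open convention). 
Parity of crossings → even ⇒ outside.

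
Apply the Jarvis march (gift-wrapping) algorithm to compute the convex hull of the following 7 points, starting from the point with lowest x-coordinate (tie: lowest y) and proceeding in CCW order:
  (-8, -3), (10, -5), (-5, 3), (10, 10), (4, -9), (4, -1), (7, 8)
Hull (CCW) = [(-8, -3), (4, -9), (10, -5), (10, 10), (-5, 3)]

Jarvis march: at each step, from the current hull vertex p, select the next vertex q as the point such that every other point lies strictly to the left of (or on) the directed line p → q. (Equivalently: for every other point r, the cross product (q − p) × (r − p) ≥ 0.)
Starting point (lowest x, tie lowest y): (-8, -3). Wrap until returning to start. Resulting hull: (-8, -3), (4, -9), (10, -5), (10, 10), (-5, 3).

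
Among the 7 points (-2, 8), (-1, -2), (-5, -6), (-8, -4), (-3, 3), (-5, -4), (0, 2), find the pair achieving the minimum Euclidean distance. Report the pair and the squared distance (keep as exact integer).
Pair = ((-5, -6), (-5, -4)); squared distance = 4

Compute all C(7, 2) = 21 pairwise squared distances (x_i − x_j)² + (y_i − y_j)². The minimum is 4, attained by the pair ((-5, -6), (-5, -4)).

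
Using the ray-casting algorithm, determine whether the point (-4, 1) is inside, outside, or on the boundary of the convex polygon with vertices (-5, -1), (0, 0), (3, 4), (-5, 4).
The point (-4, 1) lies strictly inside the polygon

Cast a horizontal ray to the right from the query point and count how many polygon edges it crosses (each edge strictly once or zero times, handled with the usual half-open convention). 
Parity of crossings → odd ⇒ inside.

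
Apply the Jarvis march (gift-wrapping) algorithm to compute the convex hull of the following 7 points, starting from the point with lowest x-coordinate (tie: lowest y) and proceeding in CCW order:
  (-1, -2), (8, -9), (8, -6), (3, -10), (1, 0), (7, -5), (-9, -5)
Hull (CCW) = [(-9, -5), (3, -10), (8, -9), (8, -6), (7, -5), (1, 0)]

Jarvis march: at each step, from the current hull vertex p, select the next vertex q as the point such that every other point lies strictly to the left of (or on) the directed line p → q. (Equivalently: for every other point r, the cross product (q − p) × (r − p) ≥ 0.)
Starting point (lowest x, tie lowest y): (-9, -5). Wrap until returning to start. Resulting hull: (-9, -5), (3, -10), (8, -9), (8, -6), (7, -5), (1, 0).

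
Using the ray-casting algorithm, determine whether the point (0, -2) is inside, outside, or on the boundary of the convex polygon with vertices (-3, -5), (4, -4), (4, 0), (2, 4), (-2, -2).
The point (0, -2) lies strictly inside the polygon

Cast a horizontal ray to the right from the query point and count how many polygon edges it crosses (each edge strictly once or zero times, handled with the usual half-open convention). 
Parity of crossings → odd ⇒ inside.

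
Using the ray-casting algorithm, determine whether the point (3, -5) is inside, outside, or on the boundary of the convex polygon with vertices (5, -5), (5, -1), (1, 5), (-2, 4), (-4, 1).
The point (3, -5) lies strictly outside the polygon

Cast a horizontal ray to the right from the query point and count how many polygon edges it crosses (each edge strictly once or zero times, handled with the usual half-open convention). 
Parity of crossings → even ⇒ outside.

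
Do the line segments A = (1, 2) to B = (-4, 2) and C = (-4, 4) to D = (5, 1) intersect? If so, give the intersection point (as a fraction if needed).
No (intersection of containing lines falls outside at least one segment)

Parametrize and solve: t = -1/5, s = 2/3. At least one of these is outside [0, 1], so the segments do not intersect.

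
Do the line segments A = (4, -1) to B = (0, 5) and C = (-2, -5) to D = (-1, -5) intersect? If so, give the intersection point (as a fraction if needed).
No (intersection of containing lines falls outside at least one segment)

Parametrize and solve: t = -2/3, s = 26/3. At least one of these is outside [0, 1], so the segments do not intersect.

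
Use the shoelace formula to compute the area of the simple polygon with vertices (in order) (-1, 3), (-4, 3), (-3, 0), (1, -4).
Area = 29/2

Shoelace formula: Area = (1/2) |Σ_i (x_i · y_{i+1} − x_{i+1} · y_i)| (indices mod n). Compute each cross term:
  (-1)(3) − (-4)(3) = 9
  (-4)(0) − (-3)(3) = 9
  (-3)(-4) − (1)(0) = 12
  (1)(3) − (-1)(-4) = -1
Sum = 29, so (signed) Area = 29/2 = 29/2, |Area| = 29/2.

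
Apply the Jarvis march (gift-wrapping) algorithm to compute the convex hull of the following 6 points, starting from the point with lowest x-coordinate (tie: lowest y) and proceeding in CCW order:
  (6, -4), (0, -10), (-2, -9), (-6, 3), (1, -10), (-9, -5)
Hull (CCW) = [(-9, -5), (-2, -9), (0, -10), (1, -10), (6, -4), (-6, 3)]

Jarvis march: at each step, from the current hull vertex p, select the next vertex q as the point such that every other point lies strictly to the left of (or on) the directed line p → q. (Equivalently: for every other point r, the cross product (q − p) × (r − p) ≥ 0.)
Starting point (lowest x, tie lowest y): (-9, -5). Wrap until returning to start. Resulting hull: (-9, -5), (-2, -9), (0, -10), (1, -10), (6, -4), (-6, 3).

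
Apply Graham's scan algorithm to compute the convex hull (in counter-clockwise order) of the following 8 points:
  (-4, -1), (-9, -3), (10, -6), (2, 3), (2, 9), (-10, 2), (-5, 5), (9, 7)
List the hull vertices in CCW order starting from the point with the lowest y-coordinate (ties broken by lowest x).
Hull (CCW) = [(10, -6), (9, 7), (2, 9), (-5, 5), (-10, 2), (-9, -3)]

Graham scan procedure:
  1. Find the pivot p₀ = point with lowest y (tie → lowest x): (10, -6).
  2. Sort the remaining points by polar angle around p₀.
  3. Walk through sorted points, maintaining a stack; pop the top while the last three entries make a non-left turn (cross product ≤ 0).
  4. Final stack is the convex hull in CCW order: (10, -6), (9, 7), (2, 9), (-5, 5), (-10, 2), (-9, -3).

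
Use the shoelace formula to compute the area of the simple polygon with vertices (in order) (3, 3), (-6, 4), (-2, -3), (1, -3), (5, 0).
Area = 95/2

Shoelace formula: Area = (1/2) |Σ_i (x_i · y_{i+1} − x_{i+1} · y_i)| (indices mod n). Compute each cross term:
  (3)(4) − (-6)(3) = 30
  (-6)(-3) − (-2)(4) = 26
  (-2)(-3) − (1)(-3) = 9
  (1)(0) − (5)(-3) = 15
  (5)(3) − (3)(0) = 15
Sum = 95, so (signed) Area = 95/2 = 95/2, |Area| = 95/2.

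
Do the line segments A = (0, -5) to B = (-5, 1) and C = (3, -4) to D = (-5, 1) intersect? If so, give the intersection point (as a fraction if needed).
Yes; intersection at (-5, 1) (t = 1 on AB, s = 1 on CD)

Parametrize AB as A + t(B − A) = (0 + -5 t, -5 + 6 t) and CD as C + s(D − C) = (3 + -8 s, -4 + 5 s). Solve the linear system for (t, s). Determinant = -23 ≠ 0, so a unique intersection of the containing lines exists. Solution: t = 1, s = 1 — both in [0, 1], so the segments cross. Intersection point: (-5, 1).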